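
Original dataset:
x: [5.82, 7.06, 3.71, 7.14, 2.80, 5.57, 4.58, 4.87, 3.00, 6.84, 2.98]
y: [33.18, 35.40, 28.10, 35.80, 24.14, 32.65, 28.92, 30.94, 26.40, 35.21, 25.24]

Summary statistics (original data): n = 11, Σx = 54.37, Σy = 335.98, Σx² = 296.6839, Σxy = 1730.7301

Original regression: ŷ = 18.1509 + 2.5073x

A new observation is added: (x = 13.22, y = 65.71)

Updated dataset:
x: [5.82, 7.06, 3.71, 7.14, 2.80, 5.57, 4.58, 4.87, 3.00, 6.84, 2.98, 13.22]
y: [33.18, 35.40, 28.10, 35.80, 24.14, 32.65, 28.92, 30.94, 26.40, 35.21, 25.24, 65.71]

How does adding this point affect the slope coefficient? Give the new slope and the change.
Adding the point moves β₁ from 2.5073 to 3.7123, i.e. it increases by 1.2050 (+48.1%).

x = 13.22 lies well outside the original x-range [2.80, 7.14] (x̄ ≈ 4.94), so this observation has high leverage and can move the slope substantially.

Step 1: Update the sums with the new point (n goes from 11 to 12)
Σx  = 54.37 + 13.22 = 67.59
Σy  = 335.98 + 65.71 = 401.69
Σx² = 296.6839 + 13.22² = 296.6839 + 174.7684 = 471.4523
Σxy = 1730.7301 + 13.22×65.71 = 1730.7301 + 868.6862 = 2599.4163

Step 2: Recompute the slope with b₁ = (nΣxy − ΣxΣy) / (nΣx² − (Σx)²)
Numerator   = 12×2599.4163 − 67.59×401.69 = 31192.9956 − 27150.2271 = 4042.7685
Denominator = 12×471.4523 − 67.59² = 5657.4276 − 4568.4081 = 1089.0195
b₁(new) = 4042.7685 / 1089.0195 = 3.7123

(Same formula on the original sums: (11×1730.7301 − 54.37×335.98) / (11×296.6839 − 54.37²) = 770.7985 / 307.4260 = 2.5073, matching the given fit.)

Step 3: Change in slope
Δβ₁ = 3.7123 − 2.5073 = +1.2050
Relative change = +1.2050 / 2.5073 × 100% = +48.1%
→ the slope increases when the point is added.

Because the point sits above the extension of the original line at a high-leverage x, it tilts the fit up.
In practice: refit with and without it and report both if conclusions differ.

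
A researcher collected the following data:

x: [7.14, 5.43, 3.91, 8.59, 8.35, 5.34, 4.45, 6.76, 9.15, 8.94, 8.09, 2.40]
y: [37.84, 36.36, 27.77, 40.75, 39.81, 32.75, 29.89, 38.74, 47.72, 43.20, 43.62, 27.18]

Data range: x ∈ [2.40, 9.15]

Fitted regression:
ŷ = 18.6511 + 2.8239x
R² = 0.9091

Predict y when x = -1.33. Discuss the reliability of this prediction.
The equation gives ŷ = 14.8953; however x = -1.33 is 3.73 units below the observed range, so this extrapolated value should not be trusted.

Prediction calculation:
ŷ = 18.6511 + 2.8239 × (-1.33)
ŷ = 14.8953

Reliability:
- Data range: x ∈ [2.40, 9.15]
- Prediction point: x = -1.33 is 3.73 units below the observed range → this is EXTRAPOLATION, not interpolation

Why that matters here:
- The standard error of prediction grows with (x − x̄)², and x = -1.33 is far from x̄ = 6.55
- The linear relationship may not hold outside the observed range
- R² describes fit only over the sampled x values; it says nothing about behaviour beyond them

A defensible statement: 'if the linear trend continued to x = -1.33, y would be about 14.8953' — the premise is untested.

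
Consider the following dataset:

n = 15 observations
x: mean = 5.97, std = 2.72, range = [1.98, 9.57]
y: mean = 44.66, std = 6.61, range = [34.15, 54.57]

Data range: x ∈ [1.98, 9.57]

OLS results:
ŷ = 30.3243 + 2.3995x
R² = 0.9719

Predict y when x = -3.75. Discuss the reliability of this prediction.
The equation gives ŷ = 21.3262; however x = -3.75 is 5.73 units below the observed range, so this extrapolated value should not be trusted.

Prediction calculation:
ŷ = 30.3243 + 2.3995 × (-3.75)
ŷ = 21.3262

Reliability:
- Data range: x ∈ [1.98, 9.57]
- Prediction point: x = -3.75 is 5.73 units below the observed range → this is EXTRAPOLATION, not interpolation

Why that matters here:
- The standard error of prediction grows with (x − x̄)², and x = -3.75 is far from x̄ = 5.97
- The linear relationship may not hold outside the observed range
- There are no observations near this x to validate the fitted line there

A defensible statement: 'if the linear trend continued to x = -3.75, y would be about 21.3262' — the premise is untested.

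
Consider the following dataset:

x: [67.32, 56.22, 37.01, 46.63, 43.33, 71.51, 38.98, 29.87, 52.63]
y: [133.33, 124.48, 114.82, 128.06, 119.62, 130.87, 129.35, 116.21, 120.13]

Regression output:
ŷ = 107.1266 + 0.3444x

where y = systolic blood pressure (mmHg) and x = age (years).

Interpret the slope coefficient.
An increase of one year in age is associated with a 0.3444 mmHg increase in predicted blood pressure.

The slope coefficient β₁ = 0.3444 represents the marginal effect of age on blood pressure.

Interpretation:
- Age up by 1 year → predicted blood pressure increases by 0.3444 mmHg
- The effect is assumed constant over the observed range of x (linearity)
- The sign (+) gives the direction; the magnitude 0.3444 gives the size of the effect per year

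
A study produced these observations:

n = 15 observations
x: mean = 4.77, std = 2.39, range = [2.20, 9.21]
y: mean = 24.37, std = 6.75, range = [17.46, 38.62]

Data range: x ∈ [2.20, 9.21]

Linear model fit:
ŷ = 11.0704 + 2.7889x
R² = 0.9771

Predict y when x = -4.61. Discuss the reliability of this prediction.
The equation gives ŷ = -1.7864; however x = -4.61 is 6.81 units below the observed range, so this extrapolated value should not be trusted.

Prediction calculation:
ŷ = 11.0704 + 2.7889 × (-4.61)
ŷ = -1.7864

Reliability:
- Data range: x ∈ [2.20, 9.21]
- Prediction point: x = -4.61 is 6.81 units below the observed range → this is EXTRAPOLATION, not interpolation

Why that matters here:
- There are no observations near this x to validate the fitted line there
- Real relationships often flatten, saturate, or turn nonlinear at extremes
- R² describes fit only over the sampled x values; it says nothing about behaviour beyond them

The R² = 0.9771 only validates the fit within [2.20, 9.21]; treat ŷ = -1.7864 with caution.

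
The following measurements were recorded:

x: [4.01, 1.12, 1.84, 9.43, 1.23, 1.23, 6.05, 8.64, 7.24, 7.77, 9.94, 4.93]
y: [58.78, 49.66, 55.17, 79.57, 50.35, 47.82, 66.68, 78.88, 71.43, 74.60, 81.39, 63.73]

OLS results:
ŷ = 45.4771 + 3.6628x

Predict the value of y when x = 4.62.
ŷ = 62.3992

Plug x = 4.62 into the fitted line:

ŷ = 45.4771 + 3.6628 × 4.62
ŷ = 45.4771 + 16.9221
ŷ = 62.3992

This is a point prediction; actual observations scatter around it by roughly the residual standard deviation.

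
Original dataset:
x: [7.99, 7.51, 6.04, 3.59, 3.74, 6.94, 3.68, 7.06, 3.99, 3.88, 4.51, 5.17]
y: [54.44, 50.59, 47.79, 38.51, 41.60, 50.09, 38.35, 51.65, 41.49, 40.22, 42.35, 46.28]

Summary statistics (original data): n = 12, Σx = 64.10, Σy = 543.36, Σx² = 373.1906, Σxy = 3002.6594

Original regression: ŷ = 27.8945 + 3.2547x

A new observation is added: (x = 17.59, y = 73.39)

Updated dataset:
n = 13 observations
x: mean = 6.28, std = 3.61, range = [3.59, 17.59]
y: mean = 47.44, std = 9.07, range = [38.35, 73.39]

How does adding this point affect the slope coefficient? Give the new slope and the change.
Adding the point moves β₁ from 3.2547 to 2.4696, i.e. it decreases by 0.7851 (-24.1%).

The new point has HIGH LEVERAGE: x = 17.59 is far from the original mean x̄ = 64.10/12 ≈ 5.34 (original range [3.59, 7.99]).

Step 1: Update the sums with the new point (n goes from 12 to 13)
Σx  = 64.10 + 17.59 = 81.69
Σy  = 543.36 + 73.39 = 616.75
Σx² = 373.1906 + 17.59² = 373.1906 + 309.4081 = 682.5987
Σxy = 3002.6594 + 17.59×73.39 = 3002.6594 + 1290.9301 = 4293.5895

Step 2: Recompute the slope with b₁ = (nΣxy − ΣxΣy) / (nΣx² − (Σx)²)
Numerator   = 13×4293.5895 − 81.69×616.75 = 55816.6635 − 50382.3075 = 5434.3560
Denominator = 13×682.5987 − 81.69² = 8873.7831 − 6673.2561 = 2200.5270
b₁(new) = 5434.3560 / 2200.5270 = 2.4696

(Same formula on the original sums: (12×3002.6594 − 64.10×543.36) / (12×373.1906 − 64.10²) = 1202.5368 / 369.4772 = 3.2547, matching the given fit.)

Step 3: Change in slope
Δβ₁ = 2.4696 − 3.2547 = -0.7851
Relative change = -0.7851 / 3.2547 × 100% = -24.1%
→ the slope decreases when the point is added.

Because the point sits below the extension of the original line at a high-leverage x, it tilts the fit down.
In practice: examine leverage (hᵢ) and Cook's distance rather than deleting it automatically; refit with and without it and report both if conclusions differ.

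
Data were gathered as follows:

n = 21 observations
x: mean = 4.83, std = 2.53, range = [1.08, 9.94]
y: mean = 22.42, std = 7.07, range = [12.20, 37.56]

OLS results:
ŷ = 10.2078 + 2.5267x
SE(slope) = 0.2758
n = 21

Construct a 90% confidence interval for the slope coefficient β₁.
The 90% CI for β₁ is (2.0498, 3.0036)

Confidence interval for the slope:

The 90% CI for β₁ is: β̂₁ ± t*(α/2, n-2) × SE(β̂₁)

Step 1: Find critical t-value
- Confidence level = 0.9
- Degrees of freedom = n - 2 = 21 - 2 = 19
- t*(α/2, 19) = 1.7291

Step 2: Calculate margin of error
Margin = 1.7291 × 0.2758 = 0.4769

Step 3: Construct interval
CI = 2.5267 ± 0.4769
CI = (2.0498, 3.0036)

Interpretation: intervals built this way capture the true β₁ in 90% of repeated samples; here the plausible range for the per-unit effect of x on y is 2.0498 to 3.0036.
Both endpoints are positive, so the data support a genuinely positive slope at this confidence level.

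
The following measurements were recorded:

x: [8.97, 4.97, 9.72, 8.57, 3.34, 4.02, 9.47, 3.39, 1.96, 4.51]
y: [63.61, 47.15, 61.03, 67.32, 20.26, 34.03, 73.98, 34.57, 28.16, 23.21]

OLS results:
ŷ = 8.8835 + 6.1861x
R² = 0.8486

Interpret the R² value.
About 84.86% of the variability in y is accounted for by the regression on x (R² = 0.8486) — a strong linear fit.

The coefficient of determination R² is the fraction of the total variation in y that the fitted line accounts for.

Here R² = 0.8486:
- Explained: 84.86% of the variation in y
- Unexplained (residual): 100% − 84.86% = 15.14%
- Rule of thumb (below 0.3 weak; 0.3 to below 0.7 moderate; 0.7 and above strong) → strong

Note: R² says nothing about causation, and a high R² does not by itself mean the linear form is appropriate — check the residuals.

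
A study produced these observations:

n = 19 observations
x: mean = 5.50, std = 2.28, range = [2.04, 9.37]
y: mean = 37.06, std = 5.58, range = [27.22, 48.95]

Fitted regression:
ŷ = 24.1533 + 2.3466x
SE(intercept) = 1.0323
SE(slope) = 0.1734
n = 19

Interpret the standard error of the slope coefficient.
SE(slope) = 0.1734 measures the uncertainty in the estimated slope. The coefficient is estimated precisely (SE/|β̂₁| = 7.4%).

SE(β̂₁) = 0.1734 says: if we drew many samples of n = 19 from the same population and refit each time, the fitted slopes would scatter with a standard deviation of roughly 0.1734 around the true β₁.

Relative precision:
- SE / |β̂₁| = 0.1734 / 2.3466 = 7.4%
- Rule of thumb (under 20%: precise; 20% to under 50%: moderately precise; 50% or more: imprecise) → precise

Link to interval estimation: a confidence interval for β₁ is β̂₁ ± t* × 0.1734, so SE sets the half-width per unit of t*.

What drives SE(β̂₁): larger n (here n = 19) → smaller SE; wider spread of x values → smaller SE; more residual scatter → larger SE.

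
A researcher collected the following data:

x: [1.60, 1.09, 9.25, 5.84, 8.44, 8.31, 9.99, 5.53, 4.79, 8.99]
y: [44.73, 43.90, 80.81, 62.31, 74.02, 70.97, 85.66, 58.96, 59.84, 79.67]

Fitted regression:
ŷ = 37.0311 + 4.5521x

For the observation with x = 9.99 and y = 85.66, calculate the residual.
Residual = 3.1534

The residual is the difference between the actual value and the predicted value:

Residual = y - ŷ

Step 1: Calculate predicted value
ŷ = 37.0311 + 4.5521 × 9.99
ŷ = 82.5066

Step 2: Calculate residual
Residual = 85.66 - 82.5066
Residual = 3.1534

Sign check: y > ŷ, so the point is above the line and the fit underestimates here.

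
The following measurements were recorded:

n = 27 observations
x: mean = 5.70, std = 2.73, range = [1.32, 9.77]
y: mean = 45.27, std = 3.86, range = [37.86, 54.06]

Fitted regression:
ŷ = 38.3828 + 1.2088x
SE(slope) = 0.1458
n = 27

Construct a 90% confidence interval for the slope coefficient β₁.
The 90% CI for β₁ is (0.9598, 1.4578)

Confidence interval for the slope:

The 90% CI for β₁ is: β̂₁ ± t*(α/2, n-2) × SE(β̂₁)

Step 1: Find critical t-value
- Confidence level = 0.9
- Degrees of freedom = n - 2 = 27 - 2 = 25
- t*(α/2, 25) = 1.7081

Step 2: Calculate margin of error
Margin = 1.7081 × 0.1458 = 0.2490

Step 3: Construct interval
CI = 1.2088 ± 0.2490
CI = (0.9598, 1.4578)

Interpretation: each one-unit increase in x is associated with a change in mean y of between 0.9598 and 1.4578, with 90% confidence.
Both endpoints are positive, so the data support a genuinely positive slope at this confidence level.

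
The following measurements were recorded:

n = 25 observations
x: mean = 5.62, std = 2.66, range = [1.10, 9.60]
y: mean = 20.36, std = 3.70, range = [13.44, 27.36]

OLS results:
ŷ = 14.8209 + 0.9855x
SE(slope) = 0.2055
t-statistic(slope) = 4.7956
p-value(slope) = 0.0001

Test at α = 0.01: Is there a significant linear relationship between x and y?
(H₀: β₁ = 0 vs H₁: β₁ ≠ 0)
p-value = 0.0001 < α = 0.01, so we reject H₀. The relationship is significant.

Hypothesis test for the slope coefficient:

H₀: β₁ = 0 (no linear relationship)
H₁: β₁ ≠ 0 (linear relationship exists)

Test statistic: t = β̂₁ / SE(β̂₁) = 0.9855 / 0.2055 = 4.7956

The p-value (0.0001) is the probability, under H₀, of a t-statistic at least as extreme as |t| = 4.7956 (two-sided, df = n − 2 = 23).

Decision rule: reject H₀ if p-value < α.
p-value = 0.0001 < α = 0.01 → reject H₀.

There is sufficient evidence at the 1% significance level to conclude that a linear relationship exists between x and y.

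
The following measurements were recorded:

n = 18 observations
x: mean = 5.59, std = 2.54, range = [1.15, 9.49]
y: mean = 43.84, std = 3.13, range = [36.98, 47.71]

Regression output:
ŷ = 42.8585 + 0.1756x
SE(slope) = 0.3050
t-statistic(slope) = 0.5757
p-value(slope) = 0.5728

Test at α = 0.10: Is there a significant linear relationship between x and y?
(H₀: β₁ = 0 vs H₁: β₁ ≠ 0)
p-value = 0.5728 ≥ α = 0.10, so we fail to reject H₀. The relationship is not significant.

Hypothesis test for the slope coefficient:

H₀: β₁ = 0 (no linear relationship)
H₁: β₁ ≠ 0 (linear relationship exists)

Test statistic: t = β̂₁ / SE(β̂₁) = 0.1756 / 0.3050 = 0.5757

The p-value (0.5728) is the probability, under H₀, of a t-statistic at least as extreme as |t| = 0.5757 (two-sided, df = n − 2 = 16).

Decision rule: reject H₀ if p-value < α.
p-value = 0.5728 ≥ α = 0.10 → fail to reject H₀.

Conclusion: the linear association between x and y is not significant at the 10% level.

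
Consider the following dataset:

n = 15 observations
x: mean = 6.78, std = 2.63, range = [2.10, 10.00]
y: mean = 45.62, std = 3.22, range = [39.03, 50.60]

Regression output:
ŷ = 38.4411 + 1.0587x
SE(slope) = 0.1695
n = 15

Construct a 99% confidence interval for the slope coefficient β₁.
The 99% CI for β₁ is (0.5481, 1.5693)

Confidence interval for the slope:

The 99% CI for β₁ is: β̂₁ ± t*(α/2, n-2) × SE(β̂₁)

Step 1: Find critical t-value
- Confidence level = 0.99
- Degrees of freedom = n - 2 = 15 - 2 = 13
- t*(α/2, 13) = 3.0123

Step 2: Calculate margin of error
Margin = 3.0123 × 0.1695 = 0.5106

Step 3: Construct interval
CI = 1.0587 ± 0.5106
CI = (0.5481, 1.5693)

Interpretation: We are 99% confident that the true slope β₁ lies between 0.5481 and 1.5693.
Since 0 is outside the interval, a two-sided test at α = 0.01 would reject H₀: β₁ = 0.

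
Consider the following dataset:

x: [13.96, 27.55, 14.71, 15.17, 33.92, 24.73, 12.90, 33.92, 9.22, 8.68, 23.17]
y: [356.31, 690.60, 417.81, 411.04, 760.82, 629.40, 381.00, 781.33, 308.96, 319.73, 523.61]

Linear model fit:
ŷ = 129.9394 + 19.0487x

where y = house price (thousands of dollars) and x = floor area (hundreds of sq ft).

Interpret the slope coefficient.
An increase of one hundred sq ft in floor area is associated with a 19.0487 thousand dollars increase in predicted house price.

The slope coefficient β₁ = 19.0487 represents the marginal effect of floor area on house price.

Interpretation:
- Floor area up by 1 hundred sq ft → predicted house price increases by 19.0487 thousand dollars
- The effect is assumed constant over the observed range of x (linearity)

(β₀ = 129.9394 is the fitted value at x = 0 and is not part of the slope interpretation.)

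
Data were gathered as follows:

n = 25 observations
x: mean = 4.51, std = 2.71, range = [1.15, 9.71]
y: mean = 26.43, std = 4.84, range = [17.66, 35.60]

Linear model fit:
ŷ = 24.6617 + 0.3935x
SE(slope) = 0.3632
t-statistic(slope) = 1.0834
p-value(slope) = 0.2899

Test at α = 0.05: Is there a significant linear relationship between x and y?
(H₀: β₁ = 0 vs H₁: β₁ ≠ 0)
Fail to reject H₀: p-value = 0.2899 ≥ α = 0.05. The linear relationship is not significant at the 5% level.

Hypothesis test for the slope coefficient:

H₀: β₁ = 0 (no linear relationship)
H₁: β₁ ≠ 0 (linear relationship exists)

Test statistic: t = β̂₁ / SE(β̂₁) = 0.3935 / 0.3632 = 1.0834

The p-value (0.2899) is the probability, under H₀, of a t-statistic at least as extreme as |t| = 1.0834 (two-sided, df = n − 2 = 23).

Decision rule: reject H₀ if p-value < α.
p-value = 0.2899 ≥ α = 0.05 → fail to reject H₀.

At α = 0.05 the data do not provide convincing evidence of a nonzero slope.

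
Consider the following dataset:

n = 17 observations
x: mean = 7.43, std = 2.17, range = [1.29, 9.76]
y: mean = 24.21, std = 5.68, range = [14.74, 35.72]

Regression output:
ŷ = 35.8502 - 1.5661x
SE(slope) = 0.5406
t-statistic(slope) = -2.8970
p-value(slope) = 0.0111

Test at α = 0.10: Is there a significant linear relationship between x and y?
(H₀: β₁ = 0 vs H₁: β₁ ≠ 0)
p-value = 0.0111 < α = 0.10, so we reject H₀. The relationship is significant.

Hypothesis test for the slope coefficient:

H₀: β₁ = 0 (no linear relationship)
H₁: β₁ ≠ 0 (linear relationship exists)

Test statistic: t = β̂₁ / SE(β̂₁) = -1.5661 / 0.5406 = -2.8970

p = 0.0111: how often a slope estimate this far from 0 (in SE units) would arise by chance if β₁ were truly 0.

Decision rule: reject H₀ if p-value < α.
p-value = 0.0111 < α = 0.10 → reject H₀.

There is sufficient evidence at the 10% significance level to conclude that a linear relationship exists between x and y.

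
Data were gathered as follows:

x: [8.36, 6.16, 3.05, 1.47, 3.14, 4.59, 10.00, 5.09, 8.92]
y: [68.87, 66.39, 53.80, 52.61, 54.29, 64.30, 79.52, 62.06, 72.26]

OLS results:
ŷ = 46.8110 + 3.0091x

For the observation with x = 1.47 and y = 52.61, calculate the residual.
Residual = 1.3756

The residual is the difference between the actual value and the predicted value:

Residual = y - ŷ

Step 1: Calculate predicted value
ŷ = 46.8110 + 3.0091 × 1.47
ŷ = 51.2344

Step 2: Calculate residual
Residual = 52.61 - 51.2344
Residual = 1.3756

Sign check: y > ŷ, so the point is above the line and the fit underestimates here.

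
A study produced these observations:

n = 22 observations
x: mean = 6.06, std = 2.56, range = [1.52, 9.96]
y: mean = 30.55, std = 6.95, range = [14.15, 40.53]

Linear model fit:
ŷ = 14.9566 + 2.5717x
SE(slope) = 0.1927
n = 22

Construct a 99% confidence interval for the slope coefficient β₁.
The 99% CI for β₁ is (2.0234, 3.1200)

Confidence interval for the slope:

The 99% CI for β₁ is: β̂₁ ± t*(α/2, n-2) × SE(β̂₁)

Step 1: Find critical t-value
- Confidence level = 0.99
- Degrees of freedom = n - 2 = 22 - 2 = 20
- t*(α/2, 20) = 2.8453

Step 2: Calculate margin of error
Margin = 2.8453 × 0.1927 = 0.5483

Step 3: Construct interval
CI = 2.5717 ± 0.5483
CI = (2.0234, 3.1200)

Interpretation: We are 99% confident that the true slope β₁ lies between 2.0234 and 3.1200.
The interval does not include 0, suggesting a significant linear relationship.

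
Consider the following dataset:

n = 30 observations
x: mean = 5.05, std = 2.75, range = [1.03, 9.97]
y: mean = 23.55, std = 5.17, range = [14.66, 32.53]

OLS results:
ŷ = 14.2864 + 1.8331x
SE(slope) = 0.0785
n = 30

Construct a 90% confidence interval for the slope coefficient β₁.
The 90% CI for β₁ is (1.6996, 1.9666)

Confidence interval for the slope:

The 90% CI for β₁ is: β̂₁ ± t*(α/2, n-2) × SE(β̂₁)

Step 1: Find critical t-value
- Confidence level = 0.9
- Degrees of freedom = n - 2 = 30 - 2 = 28
- t*(α/2, 28) = 1.7011

Step 2: Calculate margin of error
Margin = 1.7011 × 0.0785 = 0.1335

Step 3: Construct interval
CI = 1.8331 ± 0.1335
CI = (1.6996, 1.9666)

Interpretation: intervals built this way capture the true β₁ in 90% of repeated samples; here the plausible range for the per-unit effect of x on y is 1.6996 to 1.9666.
Since 0 is outside the interval, a two-sided test at α = 0.10 would reject H₀: β₁ = 0.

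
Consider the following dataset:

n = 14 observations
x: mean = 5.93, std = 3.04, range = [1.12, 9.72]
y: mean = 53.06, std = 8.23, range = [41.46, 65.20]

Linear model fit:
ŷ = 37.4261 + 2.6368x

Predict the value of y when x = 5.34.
ŷ = 51.5066

To predict y for x = 5.34, substitute into the regression equation:

ŷ = 37.4261 + 2.6368 × 5.34
ŷ = 37.4261 + 14.0805
ŷ = 51.5066

This is a point prediction; actual observations scatter around it by roughly the residual standard deviation.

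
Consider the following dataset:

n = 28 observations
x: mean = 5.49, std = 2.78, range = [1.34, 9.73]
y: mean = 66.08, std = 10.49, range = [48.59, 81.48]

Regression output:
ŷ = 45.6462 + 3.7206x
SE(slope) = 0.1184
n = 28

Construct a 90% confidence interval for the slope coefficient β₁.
The 90% CI for β₁ is (3.5187, 3.9225)

Confidence interval for the slope:

The 90% CI for β₁ is: β̂₁ ± t*(α/2, n-2) × SE(β̂₁)

Step 1: Find critical t-value
- Confidence level = 0.9
- Degrees of freedom = n - 2 = 28 - 2 = 26
- t*(α/2, 26) = 1.7056

Step 2: Calculate margin of error
Margin = 1.7056 × 0.1184 = 0.2019

Step 3: Construct interval
CI = 3.7206 ± 0.2019
CI = (3.5187, 3.9225)

Interpretation: each one-unit increase in x is associated with a change in mean y of between 3.5187 and 3.9225, with 90% confidence.
The interval does not include 0, suggesting a significant linear relationship.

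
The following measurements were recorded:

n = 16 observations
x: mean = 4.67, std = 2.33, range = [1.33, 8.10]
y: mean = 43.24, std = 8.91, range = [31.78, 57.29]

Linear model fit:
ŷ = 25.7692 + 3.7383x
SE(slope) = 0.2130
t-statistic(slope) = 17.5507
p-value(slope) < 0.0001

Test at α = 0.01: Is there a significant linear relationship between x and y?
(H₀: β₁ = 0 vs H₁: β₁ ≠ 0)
p-value < 0.0001 < α = 0.01, so we reject H₀. The relationship is significant.

Hypothesis test for the slope coefficient:

H₀: β₁ = 0 (no linear relationship)
H₁: β₁ ≠ 0 (linear relationship exists)

Test statistic: t = β̂₁ / SE(β̂₁) = 3.7383 / 0.2130 = 17.5507

With df = 14, the two-sided p-value for |t| = 17.5507 is <0.0001.

Decision rule: reject H₀ if p-value < α.
p-value < 0.0001 < α = 0.01 → reject H₀.

Conclusion: the linear association between x and y is significant at the 1% level.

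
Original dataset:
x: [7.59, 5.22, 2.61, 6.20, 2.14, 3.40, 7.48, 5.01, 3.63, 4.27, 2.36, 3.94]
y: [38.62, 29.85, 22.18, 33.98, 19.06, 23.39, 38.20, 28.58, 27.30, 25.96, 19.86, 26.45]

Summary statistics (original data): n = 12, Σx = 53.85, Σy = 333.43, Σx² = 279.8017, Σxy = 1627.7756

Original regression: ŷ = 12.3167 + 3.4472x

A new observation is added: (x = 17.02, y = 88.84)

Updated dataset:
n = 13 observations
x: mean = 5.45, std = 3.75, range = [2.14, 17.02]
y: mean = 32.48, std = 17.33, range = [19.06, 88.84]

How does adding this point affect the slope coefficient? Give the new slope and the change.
Adding the point moves β₁ from 3.4472 to 4.5749, i.e. it increases by 1.1277 (+32.7%).

x = 17.02 lies well outside the original x-range [2.14, 7.59] (x̄ ≈ 4.49), so this observation has high leverage and can move the slope substantially.

Step 1: Update the sums with the new point (n goes from 12 to 13)
Σx  = 53.85 + 17.02 = 70.87
Σy  = 333.43 + 88.84 = 422.27
Σx² = 279.8017 + 17.02² = 279.8017 + 289.6804 = 569.4821
Σxy = 1627.7756 + 17.02×88.84 = 1627.7756 + 1512.0568 = 3139.8324

Step 2: Recompute the slope with b₁ = (nΣxy − ΣxΣy) / (nΣx² − (Σx)²)
Numerator   = 13×3139.8324 − 70.87×422.27 = 40817.8212 − 29926.2749 = 10891.5463
Denominator = 13×569.4821 − 70.87² = 7403.2673 − 5022.5569 = 2380.7104
b₁(new) = 10891.5463 / 2380.7104 = 4.5749

(Same formula on the original sums: (12×1627.7756 − 53.85×333.43) / (12×279.8017 − 53.85²) = 1578.1017 / 457.7979 = 3.4472, matching the given fit.)

Step 3: Change in slope
Δβ₁ = 4.5749 − 3.4472 = +1.1277
Relative change = +1.1277 / 3.4472 × 100% = +32.7%
→ the slope increases when the point is added.

Because the point sits above the extension of the original line at a high-leverage x, it tilts the fit up.
In practice: refit with and without it and report both if conclusions differ; examine leverage (hᵢ) and Cook's distance rather than deleting it automatically.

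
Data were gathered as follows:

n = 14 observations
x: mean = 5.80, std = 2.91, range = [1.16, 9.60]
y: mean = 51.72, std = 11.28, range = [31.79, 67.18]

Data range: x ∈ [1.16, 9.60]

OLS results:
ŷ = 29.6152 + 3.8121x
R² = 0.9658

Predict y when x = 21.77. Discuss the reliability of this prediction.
ŷ = 112.6046 (extrapolation — x = 21.77 lies outside [1.16, 9.60], so reliability is low).

Prediction calculation:
ŷ = 29.6152 + 3.8121 × 21.77
ŷ = 112.6046

Reliability:
- Data range: x ∈ [1.16, 9.60]
- Prediction point: x = 21.77 is 12.17 units above the observed range → this is EXTRAPOLATION, not interpolation

Why that matters here:
- The standard error of prediction grows with (x − x̄)², and x = 21.77 is far from x̄ = 5.80
- The linear relationship may not hold outside the observed range

The R² = 0.9658 only validates the fit within [1.16, 9.60]; treat ŷ = 112.6046 with caution.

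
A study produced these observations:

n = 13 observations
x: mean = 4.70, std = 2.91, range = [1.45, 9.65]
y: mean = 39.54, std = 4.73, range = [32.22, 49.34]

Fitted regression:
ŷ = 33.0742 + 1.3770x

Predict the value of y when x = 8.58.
ŷ = 44.8889

Plug x = 8.58 into the fitted line:

ŷ = 33.0742 + 1.3770 × 8.58
ŷ = 33.0742 + 11.8147
ŷ = 44.8889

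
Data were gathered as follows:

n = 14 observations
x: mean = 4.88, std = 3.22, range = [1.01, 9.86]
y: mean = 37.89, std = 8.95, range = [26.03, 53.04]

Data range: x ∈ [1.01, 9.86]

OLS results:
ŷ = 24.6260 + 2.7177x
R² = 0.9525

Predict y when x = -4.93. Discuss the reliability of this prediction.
ŷ = 11.2277 (extrapolation — x = -4.93 lies outside [1.01, 9.86], so reliability is low).

Prediction calculation:
ŷ = 24.6260 + 2.7177 × (-4.93)
ŷ = 11.2277

Reliability:
- Data range: x ∈ [1.01, 9.86]
- Prediction point: x = -4.93 is 5.94 units below the observed range → this is EXTRAPOLATION, not interpolation

Why that matters here:
- There are no observations near this x to validate the fitted line there
- R² describes fit only over the sampled x values; it says nothing about behaviour beyond them
- Real relationships often flatten, saturate, or turn nonlinear at extremes

The R² = 0.9525 only validates the fit within [1.01, 9.86]; treat ŷ = 11.2277 with caution.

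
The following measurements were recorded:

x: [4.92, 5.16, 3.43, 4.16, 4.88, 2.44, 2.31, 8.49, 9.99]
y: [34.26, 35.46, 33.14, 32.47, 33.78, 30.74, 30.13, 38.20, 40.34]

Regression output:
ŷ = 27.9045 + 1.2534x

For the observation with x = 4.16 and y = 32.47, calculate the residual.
Residual = -0.6486

The residual is the difference between the actual value and the predicted value:

Residual = y - ŷ

Step 1: Calculate predicted value
ŷ = 27.9045 + 1.2534 × 4.16
ŷ = 33.1186

Step 2: Calculate residual
Residual = 32.47 - 33.1186
Residual = -0.6486

Sign check: y < ŷ, so the point is below the line and the fit overestimates here.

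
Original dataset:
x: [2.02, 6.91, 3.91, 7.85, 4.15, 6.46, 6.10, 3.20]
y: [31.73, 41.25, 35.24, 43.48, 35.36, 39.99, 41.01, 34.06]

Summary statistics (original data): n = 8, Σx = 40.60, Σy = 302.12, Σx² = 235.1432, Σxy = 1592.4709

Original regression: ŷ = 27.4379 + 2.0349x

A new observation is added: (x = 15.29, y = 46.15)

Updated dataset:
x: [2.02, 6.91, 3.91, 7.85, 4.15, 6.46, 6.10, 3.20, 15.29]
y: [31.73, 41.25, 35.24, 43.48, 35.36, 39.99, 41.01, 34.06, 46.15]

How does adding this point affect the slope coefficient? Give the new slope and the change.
The slope changes from 2.0349 to 1.1108 (change of -0.9241, or -45.4%).

The new point has HIGH LEVERAGE: x = 15.29 is far from the original mean x̄ = 40.60/8 ≈ 5.08 (original range [2.02, 7.85]).

Step 1: Update the sums with the new point (n goes from 8 to 9)
Σx  = 40.60 + 15.29 = 55.89
Σy  = 302.12 + 46.15 = 348.27
Σx² = 235.1432 + 15.29² = 235.1432 + 233.7841 = 468.9273
Σxy = 1592.4709 + 15.29×46.15 = 1592.4709 + 705.6335 = 2298.1044

Step 2: Recompute the slope with b₁ = (nΣxy − ΣxΣy) / (nΣx² − (Σx)²)
Numerator   = 9×2298.1044 − 55.89×348.27 = 20682.9396 − 19464.8103 = 1218.1293
Denominator = 9×468.9273 − 55.89² = 4220.3457 − 3123.6921 = 1096.6536
b₁(new) = 1218.1293 / 1096.6536 = 1.1108

(Same formula on the original sums: (8×1592.4709 − 40.60×302.12) / (8×235.1432 − 40.60²) = 473.6952 / 232.7856 = 2.0349, matching the given fit.)

Step 3: Change in slope
Δβ₁ = 1.1108 − 2.0349 = -0.9241
Relative change = -0.9241 / 2.0349 × 100% = -45.4%
→ the slope decreases when the point is added.

Because the point sits below the extension of the original line at a high-leverage x, it tilts the fit down.
In practice: investigate whether it comes from the same population as the rest of the sample; check such a point for data-entry or measurement error.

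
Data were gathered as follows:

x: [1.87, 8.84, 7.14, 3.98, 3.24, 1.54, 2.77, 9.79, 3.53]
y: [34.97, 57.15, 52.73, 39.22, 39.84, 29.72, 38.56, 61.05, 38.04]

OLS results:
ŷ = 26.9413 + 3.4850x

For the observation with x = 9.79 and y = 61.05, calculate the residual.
Residual = -0.0095

The residual is the difference between the actual value and the predicted value:

Residual = y - ŷ

Step 1: Calculate predicted value
ŷ = 26.9413 + 3.4850 × 9.79
ŷ = 61.0595

Step 2: Calculate residual
Residual = 61.05 - 61.0595
Residual = -0.0095

Sign check: y < ŷ, so the point is below the line and the fit overestimates here.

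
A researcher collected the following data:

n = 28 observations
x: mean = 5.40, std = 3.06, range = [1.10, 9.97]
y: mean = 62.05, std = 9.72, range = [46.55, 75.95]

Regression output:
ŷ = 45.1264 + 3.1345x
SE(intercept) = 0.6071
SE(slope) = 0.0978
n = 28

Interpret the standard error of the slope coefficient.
SE(slope) = 0.0978 measures the uncertainty in the estimated slope. The coefficient is estimated precisely (SE/|β̂₁| = 3.1%).

What SE measures:
- The standard error quantifies the sampling variability of the coefficient estimate
- It is the estimated standard deviation of β̂₁ across hypothetical repeated samples of the same size
- Smaller SE → more precise estimate

Relative precision:
- SE / |β̂₁| = 0.0978 / 3.1345 = 3.1%
- Rule of thumb (under 20%: precise; 20% to under 50%: moderately precise; 50% or more: imprecise) → precise

Rough 95% range (±2 SE): 3.1345 ± 0.1956 → (2.9389, 3.3301).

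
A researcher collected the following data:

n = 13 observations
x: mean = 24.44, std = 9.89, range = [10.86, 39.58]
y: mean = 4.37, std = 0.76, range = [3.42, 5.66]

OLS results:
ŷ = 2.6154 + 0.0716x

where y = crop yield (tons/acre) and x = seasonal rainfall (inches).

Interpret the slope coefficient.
On average, crop yield is about 0.0716 tons/acre higher for every extra inch of rainfall.

The slope β₁ = 0.0716 gives the rate at which the fitted crop yield changes with rainfall.

Interpretation:
- Rainfall up by 1 inch → predicted crop yield increases by 0.0716 tons/acre
- The effect is assumed constant over the observed range of x (linearity)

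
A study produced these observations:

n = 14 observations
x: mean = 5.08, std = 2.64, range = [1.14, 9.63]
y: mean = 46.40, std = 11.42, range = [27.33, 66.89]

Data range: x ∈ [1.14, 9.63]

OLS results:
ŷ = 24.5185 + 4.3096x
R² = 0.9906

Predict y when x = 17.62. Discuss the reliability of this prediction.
ŷ = 100.4537, but this is extrapolation (above the data range [1.14, 9.63]) and may be unreliable.

Prediction calculation:
ŷ = 24.5185 + 4.3096 × 17.62
ŷ = 100.4537

Reliability:
- Data range: x ∈ [1.14, 9.63]
- Prediction point: x = 17.62 is 7.99 units above the observed range → this is EXTRAPOLATION, not interpolation

Why that matters here:
- The linear relationship may not hold outside the observed range
- R² describes fit only over the sampled x values; it says nothing about behaviour beyond them

Report the number if required, but flag clearly that it is an extrapolation.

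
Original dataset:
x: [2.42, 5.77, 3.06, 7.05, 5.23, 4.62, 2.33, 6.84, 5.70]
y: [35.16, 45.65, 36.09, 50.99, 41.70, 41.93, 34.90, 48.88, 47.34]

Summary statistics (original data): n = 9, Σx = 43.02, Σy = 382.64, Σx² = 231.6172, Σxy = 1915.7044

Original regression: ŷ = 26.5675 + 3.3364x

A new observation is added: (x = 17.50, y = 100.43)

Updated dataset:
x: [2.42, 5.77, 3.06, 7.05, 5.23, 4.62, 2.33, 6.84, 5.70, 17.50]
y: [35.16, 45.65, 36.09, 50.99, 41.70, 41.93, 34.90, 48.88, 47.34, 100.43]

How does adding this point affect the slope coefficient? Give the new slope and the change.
Adding the point moves β₁ from 3.3364 to 4.3688, i.e. it increases by 1.0324 (+30.9%).

x = 17.50 lies well outside the original x-range [2.33, 7.05] (x̄ ≈ 4.78), so this observation has high leverage and can move the slope substantially.

Step 1: Update the sums with the new point (n goes from 9 to 10)
Σx  = 43.02 + 17.50 = 60.52
Σy  = 382.64 + 100.43 = 483.07
Σx² = 231.6172 + 17.50² = 231.6172 + 306.2500 = 537.8672
Σxy = 1915.7044 + 17.50×100.43 = 1915.7044 + 1757.5250 = 3673.2294

Step 2: Recompute the slope with b₁ = (nΣxy − ΣxΣy) / (nΣx² − (Σx)²)
Numerator   = 10×3673.2294 − 60.52×483.07 = 36732.2940 − 29235.3964 = 7496.8976
Denominator = 10×537.8672 − 60.52² = 5378.6720 − 3662.6704 = 1716.0016
b₁(new) = 7496.8976 / 1716.0016 = 4.3688

(Same formula on the original sums: (9×1915.7044 − 43.02×382.64) / (9×231.6172 − 43.02²) = 780.1668 / 233.8344 = 3.3364, matching the given fit.)

Step 3: Change in slope
Δβ₁ = 4.3688 − 3.3364 = +1.0324
Relative change = +1.0324 / 3.3364 × 100% = +30.9%
→ the slope increases when the point is added.

Because the point sits above the extension of the original line at a high-leverage x, it tilts the fit up.
In practice: check such a point for data-entry or measurement error; investigate whether it comes from the same population as the rest of the sample.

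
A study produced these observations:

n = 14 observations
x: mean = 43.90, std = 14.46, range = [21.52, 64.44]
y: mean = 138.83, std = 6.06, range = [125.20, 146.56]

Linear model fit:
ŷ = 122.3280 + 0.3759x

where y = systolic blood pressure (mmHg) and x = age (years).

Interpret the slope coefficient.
For each additional year of age, predicted blood pressure increases by approximately 0.3759 mmHg.

The slope coefficient β₁ = 0.3759 represents the marginal effect of age on blood pressure.

Interpretation:
- Age up by 1 year → predicted blood pressure increases by 0.3759 mmHg
- The effect is assumed constant over the observed range of x (linearity)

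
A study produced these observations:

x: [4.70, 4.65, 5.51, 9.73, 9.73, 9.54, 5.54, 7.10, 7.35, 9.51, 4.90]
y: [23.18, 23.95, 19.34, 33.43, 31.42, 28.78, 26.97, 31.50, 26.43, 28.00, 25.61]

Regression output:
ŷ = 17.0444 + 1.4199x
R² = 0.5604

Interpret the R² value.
About 56.04% of the variability in y is accounted for by the regression on x (R² = 0.5604) — a moderate linear fit.

The coefficient of determination R² is the fraction of the total variation in y that the fitted line accounts for.

Here R² = 0.5604:
- Explained: 56.04% of the variation in y
- Unexplained (residual): 100% − 56.04% = 43.96%
- Rule of thumb (below 0.3 weak; 0.3 to below 0.7 moderate; 0.7 and above strong) → moderate

Note: R² never decreases when predictors are added, so it should not be used alone to compare models of different size.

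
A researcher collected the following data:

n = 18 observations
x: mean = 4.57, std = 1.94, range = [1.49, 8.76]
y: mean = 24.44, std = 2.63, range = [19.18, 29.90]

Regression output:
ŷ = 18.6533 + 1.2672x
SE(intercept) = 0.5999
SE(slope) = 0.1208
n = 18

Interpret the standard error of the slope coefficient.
SE(slope) = 0.1208 measures the uncertainty in the estimated slope. The coefficient is estimated precisely (SE/|β̂₁| = 9.5%).

SE(β̂₁) = s / √Sxx, where s is the residual standard deviation and Sxx = Σ(x − x̄)². It is the yardstick for how far β̂₁ = 1.2672 could plausibly be from the true slope.

Relative precision:
- SE / |β̂₁| = 0.1208 / 1.2672 = 9.5%
- Rule of thumb (under 20%: precise; 20% to under 50%: moderately precise; 50% or more: imprecise) → precise

Rough 95% range (±2 SE): 1.2672 ± 0.2416 → (1.0256, 1.5088).

What drives SE(β̂₁): larger n (here n = 18) → smaller SE.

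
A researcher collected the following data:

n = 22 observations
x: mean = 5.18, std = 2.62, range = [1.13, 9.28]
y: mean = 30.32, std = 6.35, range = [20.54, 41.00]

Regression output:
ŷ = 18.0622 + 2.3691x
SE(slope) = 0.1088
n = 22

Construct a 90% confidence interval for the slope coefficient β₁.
The 90% CI for β₁ is (2.1815, 2.5567)

Confidence interval for the slope:

The 90% CI for β₁ is: β̂₁ ± t*(α/2, n-2) × SE(β̂₁)

Step 1: Find critical t-value
- Confidence level = 0.9
- Degrees of freedom = n - 2 = 22 - 2 = 20
- t*(α/2, 20) = 1.7247

Step 2: Calculate margin of error
Margin = 1.7247 × 0.1088 = 0.1876

Step 3: Construct interval
CI = 2.3691 ± 0.1876
CI = (2.1815, 2.5567)

Interpretation: each one-unit increase in x is associated with a change in mean y of between 2.1815 and 2.5567, with 90% confidence.
Both endpoints are positive, so the data support a genuinely positive slope at this confidence level.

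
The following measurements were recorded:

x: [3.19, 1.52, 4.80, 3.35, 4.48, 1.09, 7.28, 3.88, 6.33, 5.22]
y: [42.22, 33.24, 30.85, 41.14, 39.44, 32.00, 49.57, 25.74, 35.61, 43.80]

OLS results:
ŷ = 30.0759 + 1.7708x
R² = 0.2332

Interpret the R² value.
The model explains 23.32% of the variance in y (R² = 0.2332), leaving 76.68% unexplained; the fit is weak.

R² = 1 − SS_res/SS_tot compares the residual scatter to the total scatter of y about its mean.

Here R² = 0.2332:
- Explained: 23.32% of the variation in y
- Unexplained (residual): 100% − 23.32% = 76.68%
- Rule of thumb (below 0.3 weak; 0.3 to below 0.7 moderate; 0.7 and above strong) → weak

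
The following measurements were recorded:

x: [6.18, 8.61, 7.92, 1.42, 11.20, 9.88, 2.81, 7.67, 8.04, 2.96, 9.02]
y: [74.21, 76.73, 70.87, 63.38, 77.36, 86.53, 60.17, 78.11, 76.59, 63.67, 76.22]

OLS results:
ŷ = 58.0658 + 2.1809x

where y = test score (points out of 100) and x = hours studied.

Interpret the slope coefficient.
For each additional hour of study time, predicted test score increases by approximately 2.1809 points.

The slope β₁ = 2.1809 gives the rate at which the fitted test score changes with study time.

Interpretation:
- Study time up by 1 hour → predicted test score increases by 2.1809 points
- The effect is assumed constant over the observed range of x (linearity)

The intercept β₀ = 58.0658 is the predicted test score when study time = 0; since the smallest observed x is 1.42, this is an extrapolation and mainly anchors the line.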